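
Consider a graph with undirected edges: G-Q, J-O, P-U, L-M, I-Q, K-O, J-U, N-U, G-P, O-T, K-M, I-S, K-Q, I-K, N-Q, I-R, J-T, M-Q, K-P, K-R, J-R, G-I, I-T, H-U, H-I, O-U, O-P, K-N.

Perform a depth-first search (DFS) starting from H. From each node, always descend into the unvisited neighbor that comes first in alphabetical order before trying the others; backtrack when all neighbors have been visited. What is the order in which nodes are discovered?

Visit H
H → I
I → G
G → P
P → K
K → M
M → L
M → Q
Q → N
N → U
U → J
J → O
O → T
J → R
I → S

H I G P K M L Q N U J O T R S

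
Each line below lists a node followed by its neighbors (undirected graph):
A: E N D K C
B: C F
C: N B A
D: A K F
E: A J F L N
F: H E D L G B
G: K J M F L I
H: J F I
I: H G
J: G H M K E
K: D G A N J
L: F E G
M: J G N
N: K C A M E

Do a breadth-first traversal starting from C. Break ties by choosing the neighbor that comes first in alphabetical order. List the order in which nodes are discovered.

Visit C; enqueue A, B, N → queue [A, B, N]
Visit A; enqueue D, E, K → queue [B, N, D, E, K]
Visit B; enqueue F → queue [N, D, E, K, F]
Visit N; enqueue M → queue [D, E, K, F, M]
Visit D → queue [E, K, F, M]
Visit E; enqueue J, L → queue [K, F, M, J, L]
Visit K; enqueue G → queue [F, M, J, L, G]
Visit F; enqueue H → queue [M, J, L, G, H]
Visit M → queue [J, L, G, H]
Visit J → queue [L, G, H]
Visit L → queue [G, H]
Visit G; enqueue I → queue [H, I]
Visit H → queue [I]
Visit I → queue []

C, A, B, N, D, E, K, F, M, J, L, G, H, I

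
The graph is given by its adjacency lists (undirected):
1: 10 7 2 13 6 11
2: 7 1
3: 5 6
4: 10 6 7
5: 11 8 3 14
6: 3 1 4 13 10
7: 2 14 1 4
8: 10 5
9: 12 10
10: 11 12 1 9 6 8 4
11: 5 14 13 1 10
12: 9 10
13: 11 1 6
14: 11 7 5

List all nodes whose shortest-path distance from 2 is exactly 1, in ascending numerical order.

Level 0: 2
Level 1: 1, 7
Level 2: 4, 6, 10, 11, 13, 14
Level 3: 3, 5, 8, 9, 12

1, 7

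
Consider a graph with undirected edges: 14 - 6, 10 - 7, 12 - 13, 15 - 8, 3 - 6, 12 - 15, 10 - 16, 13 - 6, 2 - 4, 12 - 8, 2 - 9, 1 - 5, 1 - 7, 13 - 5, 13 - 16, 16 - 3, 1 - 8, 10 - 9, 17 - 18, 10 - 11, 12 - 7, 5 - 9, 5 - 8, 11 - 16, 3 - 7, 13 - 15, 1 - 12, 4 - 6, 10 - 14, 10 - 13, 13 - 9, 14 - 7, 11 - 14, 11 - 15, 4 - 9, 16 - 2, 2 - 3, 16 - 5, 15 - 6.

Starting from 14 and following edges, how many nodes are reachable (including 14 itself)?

BFS from 14 visits: 14, 11, 10, 7, 6, 16, 15, 13, 9, 12, 3, 1, 4, 5, 2, 8
Reachable nodes: 16 of 18 total.

16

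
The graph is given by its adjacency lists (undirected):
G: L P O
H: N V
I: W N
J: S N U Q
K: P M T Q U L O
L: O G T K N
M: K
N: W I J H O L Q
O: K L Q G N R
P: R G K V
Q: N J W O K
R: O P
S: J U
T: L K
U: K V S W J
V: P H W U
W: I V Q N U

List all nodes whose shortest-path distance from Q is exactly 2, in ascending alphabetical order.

Level 0: Q
Level 1: J, K, N, O, W
Level 2: G, H, I, L, M, P, R, S, T, U, V

G, H, I, L, M, P, R, S, T, U, V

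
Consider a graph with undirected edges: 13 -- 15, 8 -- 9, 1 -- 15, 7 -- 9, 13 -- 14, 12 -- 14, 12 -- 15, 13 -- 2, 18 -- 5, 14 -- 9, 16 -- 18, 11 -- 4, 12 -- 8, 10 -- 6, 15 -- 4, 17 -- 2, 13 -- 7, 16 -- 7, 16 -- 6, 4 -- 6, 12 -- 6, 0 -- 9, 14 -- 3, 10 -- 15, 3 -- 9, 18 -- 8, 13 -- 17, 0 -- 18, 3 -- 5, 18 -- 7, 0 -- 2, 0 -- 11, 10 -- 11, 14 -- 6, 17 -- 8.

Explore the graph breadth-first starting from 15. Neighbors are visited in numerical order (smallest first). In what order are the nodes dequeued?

Visit 15; enqueue 1, 4, 10, 12, 13 → queue [1, 4, 10, 12, 13]
Visit 1 → queue [4, 10, 12, 13]
Visit 4; enqueue 6, 11 → queue [10, 12, 13, 6, 11]
Visit 10 → queue [12, 13, 6, 11]
Visit 12; enqueue 8, 14 → queue [13, 6, 11, 8, 14]
Visit 13; enqueue 2, 7, 17 → queue [6, 11, 8, 14, 2, 7, 17]
Visit 6; enqueue 16 → queue [11, 8, 14, 2, 7, 17, 16]
Visit 11; enqueue 0 → queue [8, 14, 2, 7, 17, 16, 0]
Visit 8; enqueue 9, 18 → queue [14, 2, 7, 17, 16, 0, 9, 18]
Visit 14; enqueue 3 → queue [2, 7, 17, 16, 0, 9, 18, 3]
Visit 2 → queue [7, 17, 16, 0, 9, 18, 3]
Visit 7 → queue [17, 16, 0, 9, 18, 3]
Visit 17 → queue [16, 0, 9, 18, 3]
Visit 16 → queue [0, 9, 18, 3]
Visit 0 → queue [9, 18, 3]
Visit 9 → queue [18, 3]
Visit 18; enqueue 5 → queue [3, 5]
Visit 3 → queue [5]
Visit 5 → queue []

15, 1, 4, 10, 12, 13, 6, 11, 8, 14, 2, 7, 17, 16, 0, 9, 18, 3, 5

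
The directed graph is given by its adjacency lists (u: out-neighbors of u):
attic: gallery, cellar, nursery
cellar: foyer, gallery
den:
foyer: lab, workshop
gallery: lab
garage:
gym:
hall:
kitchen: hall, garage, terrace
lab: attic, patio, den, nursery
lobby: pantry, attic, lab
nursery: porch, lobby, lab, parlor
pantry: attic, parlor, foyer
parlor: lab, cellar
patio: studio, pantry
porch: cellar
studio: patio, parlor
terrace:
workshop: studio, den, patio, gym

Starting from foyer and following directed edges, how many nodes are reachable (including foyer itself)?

BFS from foyer visits: foyer, lab, workshop, attic, patio, den, nursery, studio, gym, gallery, cellar, pantry, porch, lobby, parlor
Reachable nodes: 15 of 19 total.

15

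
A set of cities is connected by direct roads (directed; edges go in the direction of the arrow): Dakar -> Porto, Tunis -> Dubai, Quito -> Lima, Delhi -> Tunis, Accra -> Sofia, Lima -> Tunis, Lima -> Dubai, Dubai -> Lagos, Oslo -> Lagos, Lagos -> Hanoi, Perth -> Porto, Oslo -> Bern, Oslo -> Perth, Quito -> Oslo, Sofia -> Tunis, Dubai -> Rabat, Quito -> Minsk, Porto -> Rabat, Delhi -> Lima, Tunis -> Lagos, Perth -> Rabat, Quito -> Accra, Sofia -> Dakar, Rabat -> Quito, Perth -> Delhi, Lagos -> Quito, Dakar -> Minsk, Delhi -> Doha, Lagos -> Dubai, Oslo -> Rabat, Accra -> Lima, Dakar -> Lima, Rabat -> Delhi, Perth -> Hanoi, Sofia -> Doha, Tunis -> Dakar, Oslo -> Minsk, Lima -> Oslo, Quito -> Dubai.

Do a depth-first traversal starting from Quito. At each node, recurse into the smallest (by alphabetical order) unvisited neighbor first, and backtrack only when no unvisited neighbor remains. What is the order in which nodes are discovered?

Quito, Accra, Lima, Dubai, Lagos, Hanoi, Rabat, Delhi, Doha, Tunis, Dakar, Minsk, Porto, Oslo, Bern, Perth, Sofia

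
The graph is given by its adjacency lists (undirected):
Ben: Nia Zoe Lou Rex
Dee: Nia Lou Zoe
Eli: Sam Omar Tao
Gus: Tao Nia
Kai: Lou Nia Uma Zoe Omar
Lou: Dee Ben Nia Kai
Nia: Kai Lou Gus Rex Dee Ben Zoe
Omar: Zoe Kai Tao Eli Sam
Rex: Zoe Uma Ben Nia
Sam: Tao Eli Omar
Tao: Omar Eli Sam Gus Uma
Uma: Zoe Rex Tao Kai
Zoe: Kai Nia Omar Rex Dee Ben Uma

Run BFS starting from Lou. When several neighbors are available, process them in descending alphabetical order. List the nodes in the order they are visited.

Lou → Nia → Kai → Dee → Ben → Zoe → Rex → Gus → Uma → Omar → Tao → Sam → Eli

Visit Lou; enqueue Nia, Kai, Dee, Ben → queue [Nia, Kai, Dee, Ben]
Visit Nia; enqueue Zoe, Rex, Gus → queue [Kai, Dee, Ben, Zoe, Rex, Gus]
Visit Kai; enqueue Uma, Omar → queue [Dee, Ben, Zoe, Rex, Gus, Uma, Omar]
Visit Dee → queue [Ben, Zoe, Rex, Gus, Uma, Omar]
Visit Ben → queue [Zoe, Rex, Gus, Uma, Omar]
Visit Zoe → queue [Rex, Gus, Uma, Omar]
Visit Rex → queue [Gus, Uma, Omar]
Visit Gus; enqueue Tao → queue [Uma, Omar, Tao]
Visit Uma → queue [Omar, Tao]
Visit Omar; enqueue Sam, Eli → queue [Tao, Sam, Eli]
Visit Tao → queue [Sam, Eli]
Visit Sam → queue [Eli]
Visit Eli → queue []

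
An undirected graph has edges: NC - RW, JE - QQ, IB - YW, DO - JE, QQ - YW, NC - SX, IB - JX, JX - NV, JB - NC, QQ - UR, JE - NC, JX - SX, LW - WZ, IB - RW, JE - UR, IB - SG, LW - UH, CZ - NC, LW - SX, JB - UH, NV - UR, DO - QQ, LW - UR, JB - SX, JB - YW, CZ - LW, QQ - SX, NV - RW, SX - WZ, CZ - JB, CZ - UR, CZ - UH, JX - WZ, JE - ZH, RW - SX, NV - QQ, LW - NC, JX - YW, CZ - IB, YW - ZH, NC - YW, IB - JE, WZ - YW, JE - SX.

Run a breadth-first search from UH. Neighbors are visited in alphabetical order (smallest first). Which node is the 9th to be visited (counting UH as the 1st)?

YW

Visit UH; enqueue CZ, JB, LW → queue [CZ, JB, LW]
Visit CZ; enqueue IB, NC, UR → queue [JB, LW, IB, NC, UR]
Visit JB; enqueue SX, YW → queue [LW, IB, NC, UR, SX, YW]
Visit LW; enqueue WZ → queue [IB, NC, UR, SX, YW, WZ]
Visit IB; enqueue JE, JX, RW, SG → queue [NC, UR, SX, YW, WZ, JE, JX, RW, SG]
Visit NC → queue [UR, SX, YW, WZ, JE, JX, RW, SG]
Visit UR; enqueue NV, QQ → queue [SX, YW, WZ, JE, JX, RW, SG, NV, QQ]
Visit SX → queue [YW, WZ, JE, JX, RW, SG, NV, QQ]
Visit YW; enqueue ZH → queue [WZ, JE, JX, RW, SG, NV, QQ, ZH]
Visit WZ → queue [JE, JX, RW, SG, NV, QQ, ZH]
Visit JE; enqueue DO → queue [JX, RW, SG, NV, QQ, ZH, DO]
Visit JX → queue [RW, SG, NV, QQ, ZH, DO]
Visit RW → queue [SG, NV, QQ, ZH, DO]
Visit SG → queue [NV, QQ, ZH, DO]
Visit NV → queue [QQ, ZH, DO]
Visit QQ → queue [ZH, DO]
Visit ZH → queue [DO]
Visit DO → queue []

Visit order: UH, CZ, JB, LW, IB, NC, UR, SX, YW, WZ, JE, JX, RW, SG, NV, QQ, ZH, DO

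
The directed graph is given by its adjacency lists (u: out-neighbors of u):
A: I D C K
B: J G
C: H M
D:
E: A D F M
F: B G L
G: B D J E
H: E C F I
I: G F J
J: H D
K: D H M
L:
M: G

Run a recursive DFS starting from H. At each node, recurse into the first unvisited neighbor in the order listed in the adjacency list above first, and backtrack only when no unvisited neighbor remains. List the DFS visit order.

Visit H
H → E
E → A
A → I
I → G
G → B
B → J
J → D
I → F
F → L
A → C
C → M
A → K

H, E, A, I, G, B, J, D, F, L, C, M, K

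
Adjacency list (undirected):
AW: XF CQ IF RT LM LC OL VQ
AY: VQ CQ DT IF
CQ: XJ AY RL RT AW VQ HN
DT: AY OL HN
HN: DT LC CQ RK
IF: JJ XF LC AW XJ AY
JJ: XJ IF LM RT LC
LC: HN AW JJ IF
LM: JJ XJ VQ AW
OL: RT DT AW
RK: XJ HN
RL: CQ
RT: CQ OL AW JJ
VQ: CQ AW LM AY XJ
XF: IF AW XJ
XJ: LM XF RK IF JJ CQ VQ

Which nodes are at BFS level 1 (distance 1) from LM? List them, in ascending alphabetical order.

AW, JJ, VQ, XJ

Level 0: LM
Level 1: AW, JJ, VQ, XJ
Level 2: AY, CQ, IF, LC, OL, RK, RT, XF
Level 3: DT, HN, RL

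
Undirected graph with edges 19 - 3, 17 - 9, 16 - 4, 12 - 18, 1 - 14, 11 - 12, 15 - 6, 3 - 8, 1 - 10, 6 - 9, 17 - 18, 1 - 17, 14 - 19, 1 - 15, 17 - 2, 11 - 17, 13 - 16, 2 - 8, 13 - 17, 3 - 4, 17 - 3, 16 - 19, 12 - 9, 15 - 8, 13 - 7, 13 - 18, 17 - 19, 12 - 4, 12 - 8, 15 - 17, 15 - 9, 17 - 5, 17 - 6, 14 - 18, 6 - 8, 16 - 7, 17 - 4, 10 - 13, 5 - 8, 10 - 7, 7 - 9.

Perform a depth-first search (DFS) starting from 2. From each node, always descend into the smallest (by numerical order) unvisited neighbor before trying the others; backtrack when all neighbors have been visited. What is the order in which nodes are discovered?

2 8 3 4 12 9 6 15 1 10 7 13 16 19 14 18 17 5 11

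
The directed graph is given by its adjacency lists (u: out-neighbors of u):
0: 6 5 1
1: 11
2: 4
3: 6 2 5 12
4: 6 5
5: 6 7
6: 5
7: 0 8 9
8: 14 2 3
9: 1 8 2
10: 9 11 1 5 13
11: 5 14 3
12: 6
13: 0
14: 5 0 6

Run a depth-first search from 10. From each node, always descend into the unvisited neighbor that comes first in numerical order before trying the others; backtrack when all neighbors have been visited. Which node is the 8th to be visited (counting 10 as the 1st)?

6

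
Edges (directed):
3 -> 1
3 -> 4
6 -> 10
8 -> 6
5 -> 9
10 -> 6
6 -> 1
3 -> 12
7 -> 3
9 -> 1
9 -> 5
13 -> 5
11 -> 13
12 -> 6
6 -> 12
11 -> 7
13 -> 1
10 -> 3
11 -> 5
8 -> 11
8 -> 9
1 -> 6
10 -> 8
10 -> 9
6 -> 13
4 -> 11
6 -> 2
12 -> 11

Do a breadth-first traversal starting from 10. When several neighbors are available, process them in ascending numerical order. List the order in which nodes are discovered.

Visit 10; enqueue 3, 6, 8, 9 → queue [3, 6, 8, 9]
Visit 3; enqueue 1, 4, 12 → queue [6, 8, 9, 1, 4, 12]
Visit 6; enqueue 2, 13 → queue [8, 9, 1, 4, 12, 2, 13]
Visit 8; enqueue 11 → queue [9, 1, 4, 12, 2, 13, 11]
Visit 9; enqueue 5 → queue [1, 4, 12, 2, 13, 11, 5]
Visit 1 → queue [4, 12, 2, 13, 11, 5]
Visit 4 → queue [12, 2, 13, 11, 5]
Visit 12 → queue [2, 13, 11, 5]
Visit 2 → queue [13, 11, 5]
Visit 13 → queue [11, 5]
Visit 11; enqueue 7 → queue [5, 7]
Visit 5 → queue [7]
Visit 7 → queue []

10 3 6 8 9 1 4 12 2 13 11 5 7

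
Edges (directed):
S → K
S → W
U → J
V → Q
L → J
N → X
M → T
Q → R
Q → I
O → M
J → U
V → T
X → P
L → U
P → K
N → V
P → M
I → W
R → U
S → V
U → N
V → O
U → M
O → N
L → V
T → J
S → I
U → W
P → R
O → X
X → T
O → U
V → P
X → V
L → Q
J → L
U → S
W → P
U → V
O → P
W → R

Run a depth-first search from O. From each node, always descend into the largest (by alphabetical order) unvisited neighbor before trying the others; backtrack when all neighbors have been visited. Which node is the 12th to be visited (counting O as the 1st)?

S

Visit O
O → X
X → V
V → T
T → J
J → U
U → W
W → R
W → P
P → M
P → K
U → S
S → I
U → N
J → L
L → Q

Visit order: O, X, V, T, J, U, W, R, P, M, K, S, I, N, L, Q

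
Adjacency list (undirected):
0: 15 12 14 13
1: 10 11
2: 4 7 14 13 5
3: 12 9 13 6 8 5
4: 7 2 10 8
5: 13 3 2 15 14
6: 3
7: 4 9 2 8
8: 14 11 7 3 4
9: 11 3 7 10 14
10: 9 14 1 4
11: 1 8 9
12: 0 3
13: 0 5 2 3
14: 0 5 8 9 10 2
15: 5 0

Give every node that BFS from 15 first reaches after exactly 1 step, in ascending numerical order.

0, 5

Level 0: 15
Level 1: 0, 5
Level 2: 2, 3, 12, 13, 14
Level 3: 4, 6, 7, 8, 9, 10
Level 4: 1, 11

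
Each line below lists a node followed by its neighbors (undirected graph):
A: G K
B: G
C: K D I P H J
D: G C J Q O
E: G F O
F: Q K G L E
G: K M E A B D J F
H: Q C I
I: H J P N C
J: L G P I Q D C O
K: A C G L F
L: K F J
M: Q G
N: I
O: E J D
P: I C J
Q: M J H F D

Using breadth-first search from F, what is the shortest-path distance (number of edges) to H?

Level 0: F
Level 1: E, G, K, L, Q
Level 2: A, B, C, D, H, J, M, O
Level 3: I, P
Level 4: N
H first appears at level 2.

2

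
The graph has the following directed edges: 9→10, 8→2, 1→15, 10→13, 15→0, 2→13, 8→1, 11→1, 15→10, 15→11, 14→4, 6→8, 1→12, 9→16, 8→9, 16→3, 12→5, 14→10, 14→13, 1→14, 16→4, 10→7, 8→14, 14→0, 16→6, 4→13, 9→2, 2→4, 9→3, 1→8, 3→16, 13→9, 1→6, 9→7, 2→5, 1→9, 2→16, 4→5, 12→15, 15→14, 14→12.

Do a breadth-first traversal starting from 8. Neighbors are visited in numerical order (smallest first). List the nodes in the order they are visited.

8 → 1 → 2 → 9 → 14 → 6 → 12 → 15 → 4 → 5 → 13 → 16 → 3 → 7 → 10 → 0 → 11

Visit 8; enqueue 1, 2, 9, 14 → queue [1, 2, 9, 14]
Visit 1; enqueue 6, 12, 15 → queue [2, 9, 14, 6, 12, 15]
Visit 2; enqueue 4, 5, 13, 16 → queue [9, 14, 6, 12, 15, 4, 5, 13, 16]
Visit 9; enqueue 3, 7, 10 → queue [14, 6, 12, 15, 4, 5, 13, 16, 3, 7, 10]
Visit 14; enqueue 0 → queue [6, 12, 15, 4, 5, 13, 16, 3, 7, 10, 0]
Visit 6 → queue [12, 15, 4, 5, 13, 16, 3, 7, 10, 0]
Visit 12 → queue [15, 4, 5, 13, 16, 3, 7, 10, 0]
Visit 15; enqueue 11 → queue [4, 5, 13, 16, 3, 7, 10, 0, 11]
Visit 4 → queue [5, 13, 16, 3, 7, 10, 0, 11]
Visit 5 → queue [13, 16, 3, 7, 10, 0, 11]
Visit 13 → queue [16, 3, 7, 10, 0, 11]
Visit 16 → queue [3, 7, 10, 0, 11]
Visit 3 → queue [7, 10, 0, 11]
Visit 7 → queue [10, 0, 11]
Visit 10 → queue [0, 11]
Visit 0 → queue [11]
Visit 11 → queue []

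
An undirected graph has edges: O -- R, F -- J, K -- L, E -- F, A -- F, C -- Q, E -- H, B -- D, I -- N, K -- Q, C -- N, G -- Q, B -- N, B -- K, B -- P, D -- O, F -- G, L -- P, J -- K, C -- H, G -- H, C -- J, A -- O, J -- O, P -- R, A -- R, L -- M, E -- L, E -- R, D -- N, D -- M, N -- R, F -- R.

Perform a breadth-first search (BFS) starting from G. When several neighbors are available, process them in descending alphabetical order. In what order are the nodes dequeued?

G Q H F K C E R J A L B N P O M D I

Visit G; enqueue Q, H, F → queue [Q, H, F]
Visit Q; enqueue K, C → queue [H, F, K, C]
Visit H; enqueue E → queue [F, K, C, E]
Visit F; enqueue R, J, A → queue [K, C, E, R, J, A]
Visit K; enqueue L, B → queue [C, E, R, J, A, L, B]
Visit C; enqueue N → queue [E, R, J, A, L, B, N]
Visit E → queue [R, J, A, L, B, N]
Visit R; enqueue P, O → queue [J, A, L, B, N, P, O]
Visit J → queue [A, L, B, N, P, O]
Visit A → queue [L, B, N, P, O]
Visit L; enqueue M → queue [B, N, P, O, M]
Visit B; enqueue D → queue [N, P, O, M, D]
Visit N; enqueue I → queue [P, O, M, D, I]
Visit P → queue [O, M, D, I]
Visit O → queue [M, D, I]
Visit M → queue [D, I]
Visit D → queue [I]
Visit I → queue []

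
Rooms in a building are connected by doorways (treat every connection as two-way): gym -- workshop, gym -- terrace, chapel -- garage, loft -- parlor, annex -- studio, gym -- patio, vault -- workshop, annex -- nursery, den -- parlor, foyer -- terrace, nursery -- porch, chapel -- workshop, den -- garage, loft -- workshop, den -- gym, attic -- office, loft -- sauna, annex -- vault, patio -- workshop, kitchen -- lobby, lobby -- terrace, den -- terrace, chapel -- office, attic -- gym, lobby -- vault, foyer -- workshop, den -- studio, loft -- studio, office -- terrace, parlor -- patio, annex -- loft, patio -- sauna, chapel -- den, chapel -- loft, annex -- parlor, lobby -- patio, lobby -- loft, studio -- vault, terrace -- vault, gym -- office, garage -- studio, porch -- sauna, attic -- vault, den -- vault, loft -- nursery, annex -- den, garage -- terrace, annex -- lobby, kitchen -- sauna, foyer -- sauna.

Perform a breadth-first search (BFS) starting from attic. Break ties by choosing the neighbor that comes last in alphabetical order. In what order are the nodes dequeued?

attic, vault, office, gym, workshop, terrace, studio, lobby, den, annex, chapel, patio, loft, foyer, garage, kitchen, parlor, nursery, sauna, porch

Visit attic; enqueue vault, office, gym → queue [vault, office, gym]
Visit vault; enqueue workshop, terrace, studio, lobby, den, annex → queue [office, gym, workshop, terrace, studio, lobby, den, annex]
Visit office; enqueue chapel → queue [gym, workshop, terrace, studio, lobby, den, annex, chapel]
Visit gym; enqueue patio → queue [workshop, terrace, studio, lobby, den, annex, chapel, patio]
Visit workshop; enqueue loft, foyer → queue [terrace, studio, lobby, den, annex, chapel, patio, loft, foyer]
Visit terrace; enqueue garage → queue [studio, lobby, den, annex, chapel, patio, loft, foyer, garage]
Visit studio → queue [lobby, den, annex, chapel, patio, loft, foyer, garage]
Visit lobby; enqueue kitchen → queue [den, annex, chapel, patio, loft, foyer, garage, kitchen]
Visit den; enqueue parlor → queue [annex, chapel, patio, loft, foyer, garage, kitchen, parlor]
Visit annex; enqueue nursery → queue [chapel, patio, loft, foyer, garage, kitchen, parlor, nursery]
Visit chapel → queue [patio, loft, foyer, garage, kitchen, parlor, nursery]
Visit patio; enqueue sauna → queue [loft, foyer, garage, kitchen, parlor, nursery, sauna]
Visit loft → queue [foyer, garage, kitchen, parlor, nursery, sauna]
Visit foyer → queue [garage, kitchen, parlor, nursery, sauna]
Visit garage → queue [kitchen, parlor, nursery, sauna]
Visit kitchen → queue [parlor, nursery, sauna]
Visit parlor → queue [nursery, sauna]
Visit nursery; enqueue porch → queue [sauna, porch]
Visit sauna → queue [porch]
Visit porch → queue []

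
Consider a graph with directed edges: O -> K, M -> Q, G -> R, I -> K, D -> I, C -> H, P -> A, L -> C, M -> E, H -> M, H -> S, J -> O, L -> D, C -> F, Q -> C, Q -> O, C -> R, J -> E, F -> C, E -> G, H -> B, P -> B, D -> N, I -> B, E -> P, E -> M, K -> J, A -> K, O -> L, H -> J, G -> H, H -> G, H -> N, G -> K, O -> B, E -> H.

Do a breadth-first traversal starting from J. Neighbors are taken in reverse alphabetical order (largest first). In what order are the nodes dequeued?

Visit J; enqueue O, E → queue [O, E]
Visit O; enqueue L, K, B → queue [E, L, K, B]
Visit E; enqueue P, M, H, G → queue [L, K, B, P, M, H, G]
Visit L; enqueue D, C → queue [K, B, P, M, H, G, D, C]
Visit K → queue [B, P, M, H, G, D, C]
Visit B → queue [P, M, H, G, D, C]
Visit P; enqueue A → queue [M, H, G, D, C, A]
Visit M; enqueue Q → queue [H, G, D, C, A, Q]
Visit H; enqueue S, N → queue [G, D, C, A, Q, S, N]
Visit G; enqueue R → queue [D, C, A, Q, S, N, R]
Visit D; enqueue I → queue [C, A, Q, S, N, R, I]
Visit C; enqueue F → queue [A, Q, S, N, R, I, F]
Visit A → queue [Q, S, N, R, I, F]
Visit Q → queue [S, N, R, I, F]
Visit S → queue [N, R, I, F]
Visit N → queue [R, I, F]
Visit R → queue [I, F]
Visit I → queue [F]
Visit F → queue []

J -> O -> E -> L -> K -> B -> P -> M -> H -> G -> D -> C -> A -> Q -> S -> N -> R -> I -> F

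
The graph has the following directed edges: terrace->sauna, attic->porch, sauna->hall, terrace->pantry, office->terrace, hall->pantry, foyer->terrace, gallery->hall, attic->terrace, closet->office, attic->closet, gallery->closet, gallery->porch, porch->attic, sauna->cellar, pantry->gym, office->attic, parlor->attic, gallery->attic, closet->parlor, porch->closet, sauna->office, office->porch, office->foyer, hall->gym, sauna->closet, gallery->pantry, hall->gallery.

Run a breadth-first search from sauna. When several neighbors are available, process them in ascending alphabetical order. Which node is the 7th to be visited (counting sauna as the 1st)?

Visit sauna; enqueue cellar, closet, hall, office → queue [cellar, closet, hall, office]
Visit cellar → queue [closet, hall, office]
Visit closet; enqueue parlor → queue [hall, office, parlor]
Visit hall; enqueue gallery, gym, pantry → queue [office, parlor, gallery, gym, pantry]
Visit office; enqueue attic, foyer, porch, terrace → queue [parlor, gallery, gym, pantry, attic, foyer, porch, terrace]
Visit parlor → queue [gallery, gym, pantry, attic, foyer, porch, terrace]
Visit gallery → queue [gym, pantry, attic, foyer, porch, terrace]
Visit gym → queue [pantry, attic, foyer, porch, terrace]
Visit pantry → queue [attic, foyer, porch, terrace]
Visit attic → queue [foyer, porch, terrace]
Visit foyer → queue [porch, terrace]
Visit porch → queue [terrace]
Visit terrace → queue []

Visit order: sauna, cellar, closet, hall, office, parlor, gallery, gym, pantry, attic, foyer, porch, terrace

gallery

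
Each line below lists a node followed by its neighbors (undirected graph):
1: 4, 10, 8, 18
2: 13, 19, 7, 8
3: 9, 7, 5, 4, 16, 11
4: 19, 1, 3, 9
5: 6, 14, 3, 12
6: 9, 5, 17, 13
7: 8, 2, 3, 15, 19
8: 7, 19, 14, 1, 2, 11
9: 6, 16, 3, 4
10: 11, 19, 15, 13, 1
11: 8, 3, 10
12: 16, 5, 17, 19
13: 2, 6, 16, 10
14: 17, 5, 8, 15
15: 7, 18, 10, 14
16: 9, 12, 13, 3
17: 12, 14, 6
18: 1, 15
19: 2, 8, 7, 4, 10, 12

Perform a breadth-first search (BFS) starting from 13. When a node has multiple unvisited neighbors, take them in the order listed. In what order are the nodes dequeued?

Visit 13; enqueue 2, 6, 16, 10 → queue [2, 6, 16, 10]
Visit 2; enqueue 19, 7, 8 → queue [6, 16, 10, 19, 7, 8]
Visit 6; enqueue 9, 5, 17 → queue [16, 10, 19, 7, 8, 9, 5, 17]
Visit 16; enqueue 12, 3 → queue [10, 19, 7, 8, 9, 5, 17, 12, 3]
Visit 10; enqueue 11, 15, 1 → queue [19, 7, 8, 9, 5, 17, 12, 3, 11, 15, 1]
Visit 19; enqueue 4 → queue [7, 8, 9, 5, 17, 12, 3, 11, 15, 1, 4]
Visit 7 → queue [8, 9, 5, 17, 12, 3, 11, 15, 1, 4]
Visit 8; enqueue 14 → queue [9, 5, 17, 12, 3, 11, 15, 1, 4, 14]
Visit 9 → queue [5, 17, 12, 3, 11, 15, 1, 4, 14]
Visit 5 → queue [17, 12, 3, 11, 15, 1, 4, 14]
Visit 17 → queue [12, 3, 11, 15, 1, 4, 14]
Visit 12 → queue [3, 11, 15, 1, 4, 14]
Visit 3 → queue [11, 15, 1, 4, 14]
Visit 11 → queue [15, 1, 4, 14]
Visit 15; enqueue 18 → queue [1, 4, 14, 18]
Visit 1 → queue [4, 14, 18]
Visit 4 → queue [14, 18]
Visit 14 → queue [18]
Visit 18 → queue []

13, 2, 6, 16, 10, 19, 7, 8, 9, 5, 17, 12, 3, 11, 15, 1, 4, 14, 18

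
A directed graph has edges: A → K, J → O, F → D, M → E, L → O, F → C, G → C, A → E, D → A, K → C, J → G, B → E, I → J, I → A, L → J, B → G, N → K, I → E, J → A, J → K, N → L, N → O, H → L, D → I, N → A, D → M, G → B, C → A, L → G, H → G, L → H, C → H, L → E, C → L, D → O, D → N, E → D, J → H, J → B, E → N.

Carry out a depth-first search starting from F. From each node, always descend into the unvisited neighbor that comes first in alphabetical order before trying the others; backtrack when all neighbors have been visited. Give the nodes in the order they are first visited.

F C A E D I J B G H L O K M N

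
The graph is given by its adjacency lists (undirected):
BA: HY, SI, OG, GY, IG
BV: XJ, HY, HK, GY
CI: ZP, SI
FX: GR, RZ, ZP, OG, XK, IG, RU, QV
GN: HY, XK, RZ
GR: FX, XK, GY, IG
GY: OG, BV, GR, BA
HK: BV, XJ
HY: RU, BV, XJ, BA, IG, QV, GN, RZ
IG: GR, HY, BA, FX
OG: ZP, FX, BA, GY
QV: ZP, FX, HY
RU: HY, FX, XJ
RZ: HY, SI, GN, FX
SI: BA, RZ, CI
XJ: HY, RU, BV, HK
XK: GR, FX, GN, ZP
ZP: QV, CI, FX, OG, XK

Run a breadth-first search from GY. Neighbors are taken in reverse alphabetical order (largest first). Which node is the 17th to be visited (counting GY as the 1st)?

Visit GY; enqueue OG, GR, BV, BA → queue [OG, GR, BV, BA]
Visit OG; enqueue ZP, FX → queue [GR, BV, BA, ZP, FX]
Visit GR; enqueue XK, IG → queue [BV, BA, ZP, FX, XK, IG]
Visit BV; enqueue XJ, HY, HK → queue [BA, ZP, FX, XK, IG, XJ, HY, HK]
Visit BA; enqueue SI → queue [ZP, FX, XK, IG, XJ, HY, HK, SI]
Visit ZP; enqueue QV, CI → queue [FX, XK, IG, XJ, HY, HK, SI, QV, CI]
Visit FX; enqueue RZ, RU → queue [XK, IG, XJ, HY, HK, SI, QV, CI, RZ, RU]
Visit XK; enqueue GN → queue [IG, XJ, HY, HK, SI, QV, CI, RZ, RU, GN]
Visit IG → queue [XJ, HY, HK, SI, QV, CI, RZ, RU, GN]
Visit XJ → queue [HY, HK, SI, QV, CI, RZ, RU, GN]
Visit HY → queue [HK, SI, QV, CI, RZ, RU, GN]
Visit HK → queue [SI, QV, CI, RZ, RU, GN]
Visit SI → queue [QV, CI, RZ, RU, GN]
Visit QV → queue [CI, RZ, RU, GN]
Visit CI → queue [RZ, RU, GN]
Visit RZ → queue [RU, GN]
Visit RU → queue [GN]
Visit GN → queue []

Visit order: GY, OG, GR, BV, BA, ZP, FX, XK, IG, XJ, HY, HK, SI, QV, CI, RZ, RU, GN

RU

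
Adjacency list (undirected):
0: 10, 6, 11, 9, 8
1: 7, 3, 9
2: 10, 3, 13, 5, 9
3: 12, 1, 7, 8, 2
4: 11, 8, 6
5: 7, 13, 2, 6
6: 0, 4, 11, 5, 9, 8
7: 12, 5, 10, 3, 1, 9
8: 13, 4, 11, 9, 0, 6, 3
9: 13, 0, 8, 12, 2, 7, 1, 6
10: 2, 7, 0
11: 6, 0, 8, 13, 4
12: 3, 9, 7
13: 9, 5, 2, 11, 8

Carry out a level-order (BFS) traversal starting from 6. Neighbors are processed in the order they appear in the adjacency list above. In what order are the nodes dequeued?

Visit 6; enqueue 0, 4, 11, 5, 9, 8 → queue [0, 4, 11, 5, 9, 8]
Visit 0; enqueue 10 → queue [4, 11, 5, 9, 8, 10]
Visit 4 → queue [11, 5, 9, 8, 10]
Visit 11; enqueue 13 → queue [5, 9, 8, 10, 13]
Visit 5; enqueue 7, 2 → queue [9, 8, 10, 13, 7, 2]
Visit 9; enqueue 12, 1 → queue [8, 10, 13, 7, 2, 12, 1]
Visit 8; enqueue 3 → queue [10, 13, 7, 2, 12, 1, 3]
Visit 10 → queue [13, 7, 2, 12, 1, 3]
Visit 13 → queue [7, 2, 12, 1, 3]
Visit 7 → queue [2, 12, 1, 3]
Visit 2 → queue [12, 1, 3]
Visit 12 → queue [1, 3]
Visit 1 → queue [3]
Visit 3 → queue []

6, 0, 4, 11, 5, 9, 8, 10, 13, 7, 2, 12, 1, 3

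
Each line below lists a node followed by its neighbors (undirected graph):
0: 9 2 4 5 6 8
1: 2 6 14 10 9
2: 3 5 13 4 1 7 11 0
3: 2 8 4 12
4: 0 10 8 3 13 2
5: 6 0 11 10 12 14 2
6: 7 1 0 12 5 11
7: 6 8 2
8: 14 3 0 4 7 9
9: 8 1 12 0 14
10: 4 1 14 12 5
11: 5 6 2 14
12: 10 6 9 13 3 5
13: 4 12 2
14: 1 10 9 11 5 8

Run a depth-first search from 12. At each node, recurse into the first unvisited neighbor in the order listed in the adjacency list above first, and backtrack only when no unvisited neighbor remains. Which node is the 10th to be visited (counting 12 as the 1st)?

Visit 12
12 → 10
10 → 4
4 → 0
0 → 9
9 → 8
8 → 14
14 → 1
1 → 2
2 → 3
2 → 5
5 → 6
6 → 7
6 → 11
2 → 13

Visit order: 12, 10, 4, 0, 9, 8, 14, 1, 2, 3, 5, 6, 7, 11, 13

3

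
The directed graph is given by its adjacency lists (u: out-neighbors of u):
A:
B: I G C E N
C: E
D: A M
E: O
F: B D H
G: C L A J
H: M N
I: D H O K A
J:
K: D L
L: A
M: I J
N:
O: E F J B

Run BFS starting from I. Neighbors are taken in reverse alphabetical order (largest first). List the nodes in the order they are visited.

Visit I; enqueue O, K, H, D, A → queue [O, K, H, D, A]
Visit O; enqueue J, F, E, B → queue [K, H, D, A, J, F, E, B]
Visit K; enqueue L → queue [H, D, A, J, F, E, B, L]
Visit H; enqueue N, M → queue [D, A, J, F, E, B, L, N, M]
Visit D → queue [A, J, F, E, B, L, N, M]
Visit A → queue [J, F, E, B, L, N, M]
Visit J → queue [F, E, B, L, N, M]
Visit F → queue [E, B, L, N, M]
Visit E → queue [B, L, N, M]
Visit B; enqueue G, C → queue [L, N, M, G, C]
Visit L → queue [N, M, G, C]
Visit N → queue [M, G, C]
Visit M → queue [G, C]
Visit G → queue [C]
Visit C → queue []

I O K H D A J F E B L N M G C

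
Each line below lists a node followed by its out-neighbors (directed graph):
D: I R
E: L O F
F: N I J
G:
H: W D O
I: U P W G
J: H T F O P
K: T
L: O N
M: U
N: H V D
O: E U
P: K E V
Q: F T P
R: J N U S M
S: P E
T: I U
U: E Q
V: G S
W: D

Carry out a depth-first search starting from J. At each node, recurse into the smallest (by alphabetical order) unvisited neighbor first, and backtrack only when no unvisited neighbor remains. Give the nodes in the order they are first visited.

J -> F -> I -> G -> P -> E -> L -> N -> D -> R -> M -> U -> Q -> T -> S -> H -> O -> W -> V -> K

Visit J
J → F
F → I
I → G
I → P
P → E
E → L
L → N
N → D
D → R
R → M
M → U
U → Q
Q → T
R → S
N → H
H → O
H → W
N → V
P → K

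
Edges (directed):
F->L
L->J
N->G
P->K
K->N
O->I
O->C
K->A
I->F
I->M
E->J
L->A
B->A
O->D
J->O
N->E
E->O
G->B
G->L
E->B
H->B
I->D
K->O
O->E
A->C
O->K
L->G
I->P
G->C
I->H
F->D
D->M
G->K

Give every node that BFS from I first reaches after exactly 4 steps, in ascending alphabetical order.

C, E

Level 0: I
Level 1: D, F, H, M, P
Level 2: B, K, L
Level 3: A, G, J, N, O
Level 4: C, E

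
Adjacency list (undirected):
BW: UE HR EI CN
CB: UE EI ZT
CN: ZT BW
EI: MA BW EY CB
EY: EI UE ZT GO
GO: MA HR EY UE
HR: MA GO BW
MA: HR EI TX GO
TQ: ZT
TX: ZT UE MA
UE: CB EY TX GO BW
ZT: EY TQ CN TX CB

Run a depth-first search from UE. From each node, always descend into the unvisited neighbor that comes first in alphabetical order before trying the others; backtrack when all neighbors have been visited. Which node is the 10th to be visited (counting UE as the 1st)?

Visit UE
UE → BW
BW → CN
CN → ZT
ZT → CB
CB → EI
EI → EY
EY → GO
GO → HR
HR → MA
MA → TX
ZT → TQ

Visit order: UE, BW, CN, ZT, CB, EI, EY, GO, HR, MA, TX, TQ

MA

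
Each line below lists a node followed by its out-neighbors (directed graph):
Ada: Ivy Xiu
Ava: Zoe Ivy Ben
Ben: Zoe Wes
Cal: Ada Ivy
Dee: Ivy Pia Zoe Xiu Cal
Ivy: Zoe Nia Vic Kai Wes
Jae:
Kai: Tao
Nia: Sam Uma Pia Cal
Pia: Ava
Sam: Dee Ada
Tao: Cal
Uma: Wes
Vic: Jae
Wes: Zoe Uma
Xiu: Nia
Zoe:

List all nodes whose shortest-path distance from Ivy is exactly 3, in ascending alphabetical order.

Level 0: Ivy
Level 1: Kai, Nia, Vic, Wes, Zoe
Level 2: Cal, Jae, Pia, Sam, Tao, Uma
Level 3: Ada, Ava, Dee
Level 4: Ben, Xiu

Ada, Ava, Dee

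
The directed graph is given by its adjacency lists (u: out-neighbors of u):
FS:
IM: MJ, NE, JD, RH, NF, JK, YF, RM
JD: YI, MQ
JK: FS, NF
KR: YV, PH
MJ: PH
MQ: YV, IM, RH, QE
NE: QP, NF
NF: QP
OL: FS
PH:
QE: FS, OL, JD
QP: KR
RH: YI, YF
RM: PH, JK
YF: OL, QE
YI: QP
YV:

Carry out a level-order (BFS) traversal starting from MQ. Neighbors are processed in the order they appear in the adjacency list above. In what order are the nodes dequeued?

MQ → YV → IM → RH → QE → MJ → NE → JD → NF → JK → YF → RM → YI → FS → OL → PH → QP → KR

Visit MQ; enqueue YV, IM, RH, QE → queue [YV, IM, RH, QE]
Visit YV → queue [IM, RH, QE]
Visit IM; enqueue MJ, NE, JD, NF, JK, YF, RM → queue [RH, QE, MJ, NE, JD, NF, JK, YF, RM]
Visit RH; enqueue YI → queue [QE, MJ, NE, JD, NF, JK, YF, RM, YI]
Visit QE; enqueue FS, OL → queue [MJ, NE, JD, NF, JK, YF, RM, YI, FS, OL]
Visit MJ; enqueue PH → queue [NE, JD, NF, JK, YF, RM, YI, FS, OL, PH]
Visit NE; enqueue QP → queue [JD, NF, JK, YF, RM, YI, FS, OL, PH, QP]
Visit JD → queue [NF, JK, YF, RM, YI, FS, OL, PH, QP]
Visit NF → queue [JK, YF, RM, YI, FS, OL, PH, QP]
Visit JK → queue [YF, RM, YI, FS, OL, PH, QP]
Visit YF → queue [RM, YI, FS, OL, PH, QP]
Visit RM → queue [YI, FS, OL, PH, QP]
Visit YI → queue [FS, OL, PH, QP]
Visit FS → queue [OL, PH, QP]
Visit OL → queue [PH, QP]
Visit PH → queue [QP]
Visit QP; enqueue KR → queue [KR]
Visit KR → queue []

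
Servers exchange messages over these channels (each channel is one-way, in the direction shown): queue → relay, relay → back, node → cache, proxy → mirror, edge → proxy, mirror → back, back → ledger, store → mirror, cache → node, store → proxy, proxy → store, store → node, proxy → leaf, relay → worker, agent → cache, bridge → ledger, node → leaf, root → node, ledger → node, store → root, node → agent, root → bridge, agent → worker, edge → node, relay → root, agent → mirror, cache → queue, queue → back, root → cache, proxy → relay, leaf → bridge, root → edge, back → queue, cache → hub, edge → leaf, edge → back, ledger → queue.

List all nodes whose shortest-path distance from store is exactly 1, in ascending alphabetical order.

mirror, node, proxy, root

Level 0: store
Level 1: mirror, node, proxy, root
Level 2: agent, back, bridge, cache, edge, leaf, relay
Level 3: hub, ledger, queue, worker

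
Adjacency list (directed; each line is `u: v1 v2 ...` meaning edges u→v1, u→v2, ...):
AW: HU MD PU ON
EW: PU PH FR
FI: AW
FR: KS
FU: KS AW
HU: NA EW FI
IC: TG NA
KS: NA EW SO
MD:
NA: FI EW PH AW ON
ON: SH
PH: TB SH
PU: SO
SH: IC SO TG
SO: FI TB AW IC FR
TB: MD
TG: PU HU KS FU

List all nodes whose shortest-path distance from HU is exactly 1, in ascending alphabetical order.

EW, FI, NA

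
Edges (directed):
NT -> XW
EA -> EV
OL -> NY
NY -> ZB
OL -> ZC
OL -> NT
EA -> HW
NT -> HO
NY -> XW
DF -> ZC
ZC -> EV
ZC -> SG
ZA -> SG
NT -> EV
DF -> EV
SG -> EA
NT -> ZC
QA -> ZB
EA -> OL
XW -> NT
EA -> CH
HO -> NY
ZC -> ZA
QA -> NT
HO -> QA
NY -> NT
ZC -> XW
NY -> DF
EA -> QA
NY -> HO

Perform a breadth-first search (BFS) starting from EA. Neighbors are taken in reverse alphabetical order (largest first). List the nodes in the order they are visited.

Visit EA; enqueue QA, OL, HW, EV, CH → queue [QA, OL, HW, EV, CH]
Visit QA; enqueue ZB, NT → queue [OL, HW, EV, CH, ZB, NT]
Visit OL; enqueue ZC, NY → queue [HW, EV, CH, ZB, NT, ZC, NY]
Visit HW → queue [EV, CH, ZB, NT, ZC, NY]
Visit EV → queue [CH, ZB, NT, ZC, NY]
Visit CH → queue [ZB, NT, ZC, NY]
Visit ZB → queue [NT, ZC, NY]
Visit NT; enqueue XW, HO → queue [ZC, NY, XW, HO]
Visit ZC; enqueue ZA, SG → queue [NY, XW, HO, ZA, SG]
Visit NY; enqueue DF → queue [XW, HO, ZA, SG, DF]
Visit XW → queue [HO, ZA, SG, DF]
Visit HO → queue [ZA, SG, DF]
Visit ZA → queue [SG, DF]
Visit SG → queue [DF]
Visit DF → queue []

EA, QA, OL, HW, EV, CH, ZB, NT, ZC, NY, XW, HO, ZA, SG, DF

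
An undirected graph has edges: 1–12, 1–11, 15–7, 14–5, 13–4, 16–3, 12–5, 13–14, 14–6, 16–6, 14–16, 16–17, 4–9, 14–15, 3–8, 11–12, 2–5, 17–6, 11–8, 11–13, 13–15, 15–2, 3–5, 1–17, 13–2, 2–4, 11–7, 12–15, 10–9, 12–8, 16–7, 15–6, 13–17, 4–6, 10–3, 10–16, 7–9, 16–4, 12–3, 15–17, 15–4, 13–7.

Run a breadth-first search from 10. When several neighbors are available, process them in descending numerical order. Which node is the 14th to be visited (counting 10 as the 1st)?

Visit 10; enqueue 16, 9, 3 → queue [16, 9, 3]
Visit 16; enqueue 17, 14, 7, 6, 4 → queue [9, 3, 17, 14, 7, 6, 4]
Visit 9 → queue [3, 17, 14, 7, 6, 4]
Visit 3; enqueue 12, 8, 5 → queue [17, 14, 7, 6, 4, 12, 8, 5]
Visit 17; enqueue 15, 13, 1 → queue [14, 7, 6, 4, 12, 8, 5, 15, 13, 1]
Visit 14 → queue [7, 6, 4, 12, 8, 5, 15, 13, 1]
Visit 7; enqueue 11 → queue [6, 4, 12, 8, 5, 15, 13, 1, 11]
Visit 6 → queue [4, 12, 8, 5, 15, 13, 1, 11]
Visit 4; enqueue 2 → queue [12, 8, 5, 15, 13, 1, 11, 2]
Visit 12 → queue [8, 5, 15, 13, 1, 11, 2]
Visit 8 → queue [5, 15, 13, 1, 11, 2]
Visit 5 → queue [15, 13, 1, 11, 2]
Visit 15 → queue [13, 1, 11, 2]
Visit 13 → queue [1, 11, 2]
Visit 1 → queue [11, 2]
Visit 11 → queue [2]
Visit 2 → queue []

Visit order: 10, 16, 9, 3, 17, 14, 7, 6, 4, 12, 8, 5, 15, 13, 1, 11, 2

13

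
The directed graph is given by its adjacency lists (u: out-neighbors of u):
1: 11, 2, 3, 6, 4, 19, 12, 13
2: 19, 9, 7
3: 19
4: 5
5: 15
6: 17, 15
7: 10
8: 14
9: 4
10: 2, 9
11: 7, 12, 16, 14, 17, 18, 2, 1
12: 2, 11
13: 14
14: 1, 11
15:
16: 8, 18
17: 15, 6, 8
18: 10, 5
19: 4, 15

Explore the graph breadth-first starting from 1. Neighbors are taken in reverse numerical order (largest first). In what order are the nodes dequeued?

1 19 13 12 11 6 4 3 2 15 14 18 17 16 7 5 9 10 8

Visit 1; enqueue 19, 13, 12, 11, 6, 4, 3, 2 → queue [19, 13, 12, 11, 6, 4, 3, 2]
Visit 19; enqueue 15 → queue [13, 12, 11, 6, 4, 3, 2, 15]
Visit 13; enqueue 14 → queue [12, 11, 6, 4, 3, 2, 15, 14]
Visit 12 → queue [11, 6, 4, 3, 2, 15, 14]
Visit 11; enqueue 18, 17, 16, 7 → queue [6, 4, 3, 2, 15, 14, 18, 17, 16, 7]
Visit 6 → queue [4, 3, 2, 15, 14, 18, 17, 16, 7]
Visit 4; enqueue 5 → queue [3, 2, 15, 14, 18, 17, 16, 7, 5]
Visit 3 → queue [2, 15, 14, 18, 17, 16, 7, 5]
Visit 2; enqueue 9 → queue [15, 14, 18, 17, 16, 7, 5, 9]
Visit 15 → queue [14, 18, 17, 16, 7, 5, 9]
Visit 14 → queue [18, 17, 16, 7, 5, 9]
Visit 18; enqueue 10 → queue [17, 16, 7, 5, 9, 10]
Visit 17; enqueue 8 → queue [16, 7, 5, 9, 10, 8]
Visit 16 → queue [7, 5, 9, 10, 8]
Visit 7 → queue [5, 9, 10, 8]
Visit 5 → queue [9, 10, 8]
Visit 9 → queue [10, 8]
Visit 10 → queue [8]
Visit 8 → queue []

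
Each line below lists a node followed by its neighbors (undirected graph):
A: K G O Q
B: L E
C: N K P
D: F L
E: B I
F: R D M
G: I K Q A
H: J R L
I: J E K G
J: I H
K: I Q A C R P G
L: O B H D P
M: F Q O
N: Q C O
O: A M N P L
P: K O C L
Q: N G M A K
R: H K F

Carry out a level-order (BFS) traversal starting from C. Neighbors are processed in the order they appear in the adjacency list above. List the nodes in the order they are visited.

Visit C; enqueue N, K, P → queue [N, K, P]
Visit N; enqueue Q, O → queue [K, P, Q, O]
Visit K; enqueue I, A, R, G → queue [P, Q, O, I, A, R, G]
Visit P; enqueue L → queue [Q, O, I, A, R, G, L]
Visit Q; enqueue M → queue [O, I, A, R, G, L, M]
Visit O → queue [I, A, R, G, L, M]
Visit I; enqueue J, E → queue [A, R, G, L, M, J, E]
Visit A → queue [R, G, L, M, J, E]
Visit R; enqueue H, F → queue [G, L, M, J, E, H, F]
Visit G → queue [L, M, J, E, H, F]
Visit L; enqueue B, D → queue [M, J, E, H, F, B, D]
Visit M → queue [J, E, H, F, B, D]
Visit J → queue [E, H, F, B, D]
Visit E → queue [H, F, B, D]
Visit H → queue [F, B, D]
Visit F → queue [B, D]
Visit B → queue [D]
Visit D → queue []

C, N, K, P, Q, O, I, A, R, G, L, M, J, E, H, F, B, D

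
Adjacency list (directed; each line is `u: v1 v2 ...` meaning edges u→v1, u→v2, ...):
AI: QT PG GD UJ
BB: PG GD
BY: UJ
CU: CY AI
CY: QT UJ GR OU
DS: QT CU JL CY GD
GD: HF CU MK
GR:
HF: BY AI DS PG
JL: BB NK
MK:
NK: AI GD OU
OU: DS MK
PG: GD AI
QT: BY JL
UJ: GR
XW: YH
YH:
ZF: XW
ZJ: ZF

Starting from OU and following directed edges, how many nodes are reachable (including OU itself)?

16

BFS from OU visits: OU, MK, DS, QT, JL, GD, CY, CU, BY, NK, BB, HF, UJ, GR, AI, PG
Reachable nodes: 16 of 20 total.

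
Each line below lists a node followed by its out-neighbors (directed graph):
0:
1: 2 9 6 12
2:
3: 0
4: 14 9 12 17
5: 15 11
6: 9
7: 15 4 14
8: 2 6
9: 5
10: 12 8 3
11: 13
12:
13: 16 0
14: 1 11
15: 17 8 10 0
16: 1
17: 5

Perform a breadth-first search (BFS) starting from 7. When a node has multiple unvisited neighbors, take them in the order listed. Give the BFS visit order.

7 -> 15 -> 4 -> 14 -> 17 -> 8 -> 10 -> 0 -> 9 -> 12 -> 1 -> 11 -> 5 -> 2 -> 6 -> 3 -> 13 -> 16

Visit 7; enqueue 15, 4, 14 → queue [15, 4, 14]
Visit 15; enqueue 17, 8, 10, 0 → queue [4, 14, 17, 8, 10, 0]
Visit 4; enqueue 9, 12 → queue [14, 17, 8, 10, 0, 9, 12]
Visit 14; enqueue 1, 11 → queue [17, 8, 10, 0, 9, 12, 1, 11]
Visit 17; enqueue 5 → queue [8, 10, 0, 9, 12, 1, 11, 5]
Visit 8; enqueue 2, 6 → queue [10, 0, 9, 12, 1, 11, 5, 2, 6]
Visit 10; enqueue 3 → queue [0, 9, 12, 1, 11, 5, 2, 6, 3]
Visit 0 → queue [9, 12, 1, 11, 5, 2, 6, 3]
Visit 9 → queue [12, 1, 11, 5, 2, 6, 3]
Visit 12 → queue [1, 11, 5, 2, 6, 3]
Visit 1 → queue [11, 5, 2, 6, 3]
Visit 11; enqueue 13 → queue [5, 2, 6, 3, 13]
Visit 5 → queue [2, 6, 3, 13]
Visit 2 → queue [6, 3, 13]
Visit 6 → queue [3, 13]
Visit 3 → queue [13]
Visit 13; enqueue 16 → queue [16]
Visit 16 → queue []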